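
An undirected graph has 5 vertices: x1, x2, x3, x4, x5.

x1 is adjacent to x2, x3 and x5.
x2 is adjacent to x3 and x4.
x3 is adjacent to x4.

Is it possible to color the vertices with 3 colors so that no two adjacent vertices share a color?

Yes

The chromatic number is 3. x1, x2, x3 are pairwise adjacent, so at least 3 colors are needed.
3 colors suffice: color 1 → {x1, x4}; color 2 → {x3, x5}; color 3 → {x2}.
That is already a proper 3-coloring.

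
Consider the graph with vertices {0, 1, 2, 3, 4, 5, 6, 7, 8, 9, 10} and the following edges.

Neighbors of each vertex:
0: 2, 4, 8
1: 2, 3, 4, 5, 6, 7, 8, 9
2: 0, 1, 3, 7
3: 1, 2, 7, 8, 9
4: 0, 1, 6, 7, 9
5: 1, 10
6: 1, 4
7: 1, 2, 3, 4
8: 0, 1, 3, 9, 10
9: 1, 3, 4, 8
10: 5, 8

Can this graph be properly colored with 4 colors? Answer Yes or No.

Yes

The chromatic number is 4. 1, 3, 8, 9 are pairwise adjacent (a clique of size 4), so at least 4 colors are needed.
4 colors suffice: color a → {0, 1, 10}; color b → {3, 4, 5}; color c → {6, 7, 8}; color d → {2, 9}.
That is already a proper 4-coloring.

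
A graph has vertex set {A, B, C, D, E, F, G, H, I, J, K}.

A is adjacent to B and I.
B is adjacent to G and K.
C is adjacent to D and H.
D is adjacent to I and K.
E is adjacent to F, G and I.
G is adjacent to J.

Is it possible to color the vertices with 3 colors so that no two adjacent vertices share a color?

The chromatic number is 3. The cycle G-E-I-A-B-G has odd length 5, so it cannot be 2-colored; at least 3 colors are needed.
One proper 3-coloring: A=3, B=2, C=1, D=2, E=2, F=1, G=1, H=2, I=1, J=2, K=1.
That is already a proper 3-coloring.

Yes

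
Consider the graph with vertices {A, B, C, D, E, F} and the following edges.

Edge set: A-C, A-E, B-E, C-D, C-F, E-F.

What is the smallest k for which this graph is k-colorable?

2

C and F are adjacent, so at least 2 colors are needed.
A valid assignment using 2 colors: A=2, B=2, C=1, D=2, E=1, F=2. Each edge has distinct colors on its endpoints.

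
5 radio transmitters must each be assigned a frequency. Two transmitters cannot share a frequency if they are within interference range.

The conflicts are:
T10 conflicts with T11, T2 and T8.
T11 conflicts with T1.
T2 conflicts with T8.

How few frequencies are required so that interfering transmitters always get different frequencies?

T10, T2, T8 all conflict with each other, so at least 3 frequencies are needed.
3 frequencies suffice: T10=1, T11=2, T2=3, T8=2, T1=1. Each listed conflict is separated.

3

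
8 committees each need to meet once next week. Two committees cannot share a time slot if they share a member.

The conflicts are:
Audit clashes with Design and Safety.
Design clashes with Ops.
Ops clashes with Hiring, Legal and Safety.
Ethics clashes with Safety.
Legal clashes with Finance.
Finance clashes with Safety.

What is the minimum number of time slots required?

Audit and Safety conflict, so at least 2 time slots are needed.
2 time slots suffice: time slot 1 → {Design, Hiring, Legal, Safety}; time slot 2 → {Audit, Ops, Ethics, Finance}. Each listed conflict is separated.

2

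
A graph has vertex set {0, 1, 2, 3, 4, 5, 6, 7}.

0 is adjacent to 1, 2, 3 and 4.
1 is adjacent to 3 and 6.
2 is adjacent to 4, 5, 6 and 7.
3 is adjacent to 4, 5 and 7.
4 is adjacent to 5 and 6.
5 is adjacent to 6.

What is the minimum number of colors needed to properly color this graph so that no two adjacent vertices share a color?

2, 4, 5, 6 are mutually adjacent (a clique of size 4), so at least 4 colors are needed.
4 colors suffice: color a → {2, 3}; color b → {1, 4, 7}; color c → {0, 5}; color d → {6}. No two adjacent vertices share a color.

4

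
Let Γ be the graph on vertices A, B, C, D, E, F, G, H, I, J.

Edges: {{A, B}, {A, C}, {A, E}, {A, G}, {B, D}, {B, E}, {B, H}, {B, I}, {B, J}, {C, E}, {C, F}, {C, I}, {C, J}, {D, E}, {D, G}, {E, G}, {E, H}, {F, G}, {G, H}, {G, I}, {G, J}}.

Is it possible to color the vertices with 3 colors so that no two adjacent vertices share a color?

Yes

The chromatic number is 3. A, E, G are pairwise adjacent, so at least 3 colors are needed.
3 colors suffice: color 1 → {B, C, G}; color 2 → {E, F, I, J}; color 3 → {A, D, H}.
That is already a proper 3-coloring.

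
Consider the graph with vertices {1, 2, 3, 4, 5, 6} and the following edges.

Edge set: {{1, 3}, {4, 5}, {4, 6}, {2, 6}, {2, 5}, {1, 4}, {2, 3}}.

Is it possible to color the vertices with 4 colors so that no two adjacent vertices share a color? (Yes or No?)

The chromatic number is 3. The cycle 4-5-2-3-1-4 has odd length 5, so it cannot be 2-colored; at least 3 colors are needed.
3 colors suffice: color red → {2, 4}; color blue → {3, 5, 6}; color green → {1}.
Since 4 ≥ 3, a proper 4-coloring certainly exists.

Yes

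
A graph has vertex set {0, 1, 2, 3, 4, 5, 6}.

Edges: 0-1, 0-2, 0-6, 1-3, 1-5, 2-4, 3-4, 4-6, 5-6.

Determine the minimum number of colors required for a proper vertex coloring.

3

The cycle 1-0-2-4-3-1 has odd length 5, so it cannot be 2-colored; at least 3 colors are needed.
3 colors suffice: color a → {1, 2, 6}; color b → {0, 4, 5}; color c → {3}. No two adjacent vertices share a color.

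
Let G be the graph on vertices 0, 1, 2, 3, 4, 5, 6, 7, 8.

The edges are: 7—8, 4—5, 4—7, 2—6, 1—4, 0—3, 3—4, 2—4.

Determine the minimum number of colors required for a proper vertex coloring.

2

0 and 3 are adjacent, so at least 2 colors are needed.
2 colors suffice: 0=red, 1=blue, 2=blue, 3=blue, 4=red, 5=blue, 6=red, 7=blue, 8=red. Every edge joins two different colors.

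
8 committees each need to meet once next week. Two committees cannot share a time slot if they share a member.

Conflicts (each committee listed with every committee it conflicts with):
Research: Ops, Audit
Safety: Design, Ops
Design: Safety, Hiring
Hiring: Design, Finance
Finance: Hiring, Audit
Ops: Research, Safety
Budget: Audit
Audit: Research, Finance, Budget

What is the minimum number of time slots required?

3

The cycle Research-Audit-Finance-Hiring-Design-Safety-Ops-Research has odd length 7, so it cannot be 2-colored; at least 3 time slots are needed.
Using 3 time slots: Research=2, Safety=1, Design=2, Hiring=1, Finance=2, Ops=3, Budget=2, Audit=1. Every pair that conflicts lands in different time slots.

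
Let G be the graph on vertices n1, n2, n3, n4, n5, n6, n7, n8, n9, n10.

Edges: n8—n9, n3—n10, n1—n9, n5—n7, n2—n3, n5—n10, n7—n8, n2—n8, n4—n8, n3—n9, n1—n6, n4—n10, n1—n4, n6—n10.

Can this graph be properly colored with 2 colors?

The cycle n10-n3-n2-n8-n4-n10 has odd length 5, so it cannot be 2-colored; at least 3 colors are needed.
So 2 colors are not enough.

No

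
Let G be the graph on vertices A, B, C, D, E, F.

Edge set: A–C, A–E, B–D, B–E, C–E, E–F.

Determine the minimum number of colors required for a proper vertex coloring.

3

A, C, E are pairwise adjacent, so at least 3 colors are needed.
One proper 3-coloring: A=2, B=2, C=3, D=1, E=1, F=2. No two adjacent vertices share a color.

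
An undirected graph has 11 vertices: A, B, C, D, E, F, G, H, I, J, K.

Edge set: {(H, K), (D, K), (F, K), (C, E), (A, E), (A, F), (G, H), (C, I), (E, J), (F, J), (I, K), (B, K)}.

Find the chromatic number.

C and E are adjacent, so at least 2 colors are needed.
One proper 2-coloring: A=red, B=blue, C=red, D=blue, E=blue, F=blue, G=red, H=blue, I=blue, J=red, K=red. No two adjacent vertices share a color.

2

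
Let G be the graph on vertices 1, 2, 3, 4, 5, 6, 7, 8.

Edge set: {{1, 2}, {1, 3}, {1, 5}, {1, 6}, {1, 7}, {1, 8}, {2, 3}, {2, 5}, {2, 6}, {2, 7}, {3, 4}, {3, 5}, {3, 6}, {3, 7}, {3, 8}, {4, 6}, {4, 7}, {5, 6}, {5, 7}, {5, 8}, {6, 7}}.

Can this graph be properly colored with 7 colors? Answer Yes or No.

The chromatic number is 6. 1, 2, 3, 5, 6, 7 form a clique, so at least 6 colors are needed.
6 colors suffice: color a → {3}; color b → {4, 5}; color c → {7, 8}; color d → {1}; color e → {6}; color f → {2}.
Since 7 ≥ 6, a proper 7-coloring certainly exists.

Yes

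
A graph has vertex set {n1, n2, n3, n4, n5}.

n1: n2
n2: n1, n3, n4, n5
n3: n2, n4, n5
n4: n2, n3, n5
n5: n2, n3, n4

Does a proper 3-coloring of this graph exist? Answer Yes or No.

No

n2, n3, n4, n5 form a clique, so at least 4 colors are needed.
So 3 colors are not enough.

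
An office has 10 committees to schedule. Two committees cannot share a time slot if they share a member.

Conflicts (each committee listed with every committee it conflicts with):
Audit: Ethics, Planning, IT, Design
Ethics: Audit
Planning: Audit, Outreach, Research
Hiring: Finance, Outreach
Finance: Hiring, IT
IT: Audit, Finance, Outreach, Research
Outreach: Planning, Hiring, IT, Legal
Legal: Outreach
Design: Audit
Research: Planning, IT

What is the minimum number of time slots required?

2

IT and Research conflict, so at least 2 time slots are needed.
2 time slots suffice: time slot 1 → {Audit, Finance, Outreach, Research}; time slot 2 → {Ethics, Planning, Hiring, IT, Legal, Design}. Every pair that conflicts lands in different time slots.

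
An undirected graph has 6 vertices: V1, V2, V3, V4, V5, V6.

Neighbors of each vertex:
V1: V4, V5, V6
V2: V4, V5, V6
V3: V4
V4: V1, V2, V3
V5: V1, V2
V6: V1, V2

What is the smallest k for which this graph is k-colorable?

V1 and V6 are adjacent, so at least 2 colors are needed.
2 colors suffice: color 1 → {V1, V2, V3}; color 2 → {V4, V5, V6}. Every edge joins two different colors.

2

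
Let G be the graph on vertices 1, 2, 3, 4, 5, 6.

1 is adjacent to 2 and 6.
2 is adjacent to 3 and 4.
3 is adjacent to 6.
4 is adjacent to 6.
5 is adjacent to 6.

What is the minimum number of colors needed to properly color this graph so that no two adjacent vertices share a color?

5 and 6 are adjacent, so at least 2 colors are needed.
2 colors suffice: color red → {2, 6}; color blue → {1, 3, 4, 5}. No two adjacent vertices share a color.

2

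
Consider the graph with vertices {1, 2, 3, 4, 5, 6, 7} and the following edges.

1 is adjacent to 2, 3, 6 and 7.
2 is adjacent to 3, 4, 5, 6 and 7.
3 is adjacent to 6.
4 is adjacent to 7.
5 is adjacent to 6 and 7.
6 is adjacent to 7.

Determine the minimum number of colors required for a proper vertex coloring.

2, 5, 6, 7 are mutually adjacent (a clique of size 4), so at least 4 colors are needed.
One proper 4-coloring: 1=yellow, 2=red, 3=green, 4=blue, 5=yellow, 6=blue, 7=green. Each edge has distinct colors on its endpoints.

4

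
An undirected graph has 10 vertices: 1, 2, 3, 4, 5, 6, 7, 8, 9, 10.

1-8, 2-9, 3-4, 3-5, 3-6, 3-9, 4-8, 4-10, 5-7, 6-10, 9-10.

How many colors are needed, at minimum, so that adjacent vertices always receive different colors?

2

9 and 10 are adjacent, so at least 2 colors are needed.
2 colors suffice: color red → {2, 3, 7, 8, 10}; color blue → {1, 4, 5, 6, 9}. Every edge joins two different colors.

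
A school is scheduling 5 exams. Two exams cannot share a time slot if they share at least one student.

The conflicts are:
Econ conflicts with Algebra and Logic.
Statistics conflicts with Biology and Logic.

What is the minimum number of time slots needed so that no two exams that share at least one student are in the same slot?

Statistics and Logic conflict, so at least 2 time slots are needed.
A valid assignment using 2 time slots: Econ=2, Statistics=2, Algebra=1, Biology=1, Logic=1. Each listed conflict is separated.

2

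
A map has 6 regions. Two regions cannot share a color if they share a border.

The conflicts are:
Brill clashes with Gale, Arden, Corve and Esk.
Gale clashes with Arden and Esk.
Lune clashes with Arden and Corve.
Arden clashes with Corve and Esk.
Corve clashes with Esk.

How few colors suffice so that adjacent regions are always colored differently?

4

Brill, Gale, Arden, Esk all conflict with each other, so at least 4 colors are needed.
4 colors suffice: color 1 → {Arden}; color 2 → {Gale, Corve}; color 3 → {Brill, Lune}; color 4 → {Esk}. No two conflicting regions share a color.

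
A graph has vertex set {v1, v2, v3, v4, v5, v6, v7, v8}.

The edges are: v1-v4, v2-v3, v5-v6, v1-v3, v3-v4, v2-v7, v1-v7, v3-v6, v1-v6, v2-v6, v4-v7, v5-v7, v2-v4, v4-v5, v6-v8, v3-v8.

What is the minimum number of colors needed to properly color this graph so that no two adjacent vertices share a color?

v4, v5, v7 form a triangle, so at least 3 colors are needed.
3 colors suffice: color 1 → {v4, v6}; color 2 → {v3, v7}; color 3 → {v1, v2, v5, v8}. Each edge has distinct colors on its endpoints.

3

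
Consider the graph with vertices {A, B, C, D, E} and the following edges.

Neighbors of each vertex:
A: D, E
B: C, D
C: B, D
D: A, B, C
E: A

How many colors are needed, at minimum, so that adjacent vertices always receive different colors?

B, C, D form a triangle, so at least 3 colors are needed.
3 colors suffice: A=2, B=2, C=3, D=1, E=1. Each edge has distinct colors on its endpoints.

3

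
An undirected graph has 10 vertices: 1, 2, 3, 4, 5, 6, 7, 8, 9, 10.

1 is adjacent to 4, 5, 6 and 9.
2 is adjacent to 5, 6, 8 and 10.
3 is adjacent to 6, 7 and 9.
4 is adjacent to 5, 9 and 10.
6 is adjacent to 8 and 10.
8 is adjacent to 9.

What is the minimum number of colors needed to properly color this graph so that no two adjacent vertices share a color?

2, 6, 10 form a triangle, so at least 3 colors are needed.
3 colors suffice: 1=c, 2=b, 3=b, 4=b, 5=a, 6=a, 7=a, 8=c, 9=a, 10=c. Each edge has distinct colors on its endpoints.

3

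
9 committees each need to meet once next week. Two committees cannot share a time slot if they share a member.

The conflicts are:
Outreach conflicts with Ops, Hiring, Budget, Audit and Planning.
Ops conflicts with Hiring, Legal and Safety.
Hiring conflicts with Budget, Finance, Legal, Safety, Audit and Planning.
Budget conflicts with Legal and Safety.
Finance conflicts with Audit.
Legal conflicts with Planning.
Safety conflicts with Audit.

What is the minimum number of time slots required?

3

Outreach, Hiring, Budget pairwise conflict, so at least 3 time slots are needed.
3 time slots suffice: time slot 1 → {Hiring}; time slot 2 → {Outreach, Finance, Legal, Safety}; time slot 3 → {Ops, Budget, Audit, Planning}. Every pair that conflicts lands in different time slots.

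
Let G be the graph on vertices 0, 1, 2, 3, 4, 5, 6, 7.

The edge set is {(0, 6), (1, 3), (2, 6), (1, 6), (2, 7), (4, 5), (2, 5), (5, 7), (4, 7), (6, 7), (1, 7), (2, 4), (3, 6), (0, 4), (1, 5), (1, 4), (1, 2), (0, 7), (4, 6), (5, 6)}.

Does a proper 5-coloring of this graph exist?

1, 2, 4, 5, 6, 7 are pairwise adjacent (a clique of size 6), so at least 6 colors are needed.
So 5 colors are not enough.

No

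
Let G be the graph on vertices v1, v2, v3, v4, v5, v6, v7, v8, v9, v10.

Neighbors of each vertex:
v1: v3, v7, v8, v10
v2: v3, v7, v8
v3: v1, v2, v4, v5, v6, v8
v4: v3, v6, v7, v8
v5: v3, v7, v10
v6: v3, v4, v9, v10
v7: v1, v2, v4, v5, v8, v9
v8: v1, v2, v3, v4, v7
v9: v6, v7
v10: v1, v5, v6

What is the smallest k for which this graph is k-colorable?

v1, v3, v8 are pairwise adjacent, so at least 3 colors are needed.
A valid assignment using 3 colors: v1=green, v2=green, v3=red, v4=green, v5=blue, v6=blue, v7=red, v8=blue, v9=green, v10=red. No two adjacent vertices share a color.

3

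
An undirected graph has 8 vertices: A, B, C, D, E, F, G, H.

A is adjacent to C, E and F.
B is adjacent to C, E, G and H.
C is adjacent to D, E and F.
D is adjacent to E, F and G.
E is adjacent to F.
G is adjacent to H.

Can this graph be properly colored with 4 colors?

Yes

The chromatic number is 4. C, D, E, F are mutually adjacent (a clique of size 4), so at least 4 colors are needed.
4 colors suffice: color 1 → {E, G}; color 2 → {C, H}; color 3 → {A, B, D}; color 4 → {F}.
That is already a proper 4-coloring.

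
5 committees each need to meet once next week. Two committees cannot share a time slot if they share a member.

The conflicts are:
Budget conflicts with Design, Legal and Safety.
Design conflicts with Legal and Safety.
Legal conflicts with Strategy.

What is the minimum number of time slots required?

Budget, Design, Legal pairwise conflict, so at least 3 time slots are needed.
Using 3 time slots: Budget=1, Design=2, Legal=3, Strategy=1, Safety=3. Every pair that conflicts lands in different time slots.

3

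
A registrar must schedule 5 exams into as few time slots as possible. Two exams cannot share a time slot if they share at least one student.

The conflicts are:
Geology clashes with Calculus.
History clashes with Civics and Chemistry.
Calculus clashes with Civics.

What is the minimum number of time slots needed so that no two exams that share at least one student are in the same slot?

2

Calculus and Civics conflict, so at least 2 time slots are needed.
A valid assignment using 2 time slots: Geology=1, History=2, Calculus=2, Civics=1, Chemistry=1. Each listed conflict is separated.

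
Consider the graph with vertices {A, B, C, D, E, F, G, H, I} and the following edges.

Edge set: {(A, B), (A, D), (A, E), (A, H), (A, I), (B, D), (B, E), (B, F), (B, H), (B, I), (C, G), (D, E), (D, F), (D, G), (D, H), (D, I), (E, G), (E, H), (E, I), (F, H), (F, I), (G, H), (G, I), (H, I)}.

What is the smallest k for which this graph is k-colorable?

6

A, B, D, E, H, I are mutually adjacent (a clique of size 6), so at least 6 colors are needed.
6 colors suffice: color 1 → {C, H}; color 2 → {I}; color 3 → {D}; color 4 → {B, G}; color 5 → {E, F}; color 6 → {A}. Every edge joins two different colors.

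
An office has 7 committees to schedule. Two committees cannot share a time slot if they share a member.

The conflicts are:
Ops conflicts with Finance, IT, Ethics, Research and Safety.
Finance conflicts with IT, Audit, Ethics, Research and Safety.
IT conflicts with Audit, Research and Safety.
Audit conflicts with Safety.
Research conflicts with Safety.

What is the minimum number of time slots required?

5

Ops, Finance, IT, Research, Safety pairwise conflict, so at least 5 time slots are needed.
A valid assignment using 5 time slots: Ops=4, Finance=1, IT=2, Audit=4, Ethics=2, Research=5, Safety=3. No two conflicting committees share a time slot.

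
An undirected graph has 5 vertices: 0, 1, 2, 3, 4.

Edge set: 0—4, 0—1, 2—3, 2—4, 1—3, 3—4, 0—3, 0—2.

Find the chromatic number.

0, 2, 3, 4 are pairwise adjacent (a clique of size 4), so at least 4 colors are needed.
One proper 4-coloring: 0=red, 1=green, 2=yellow, 3=blue, 4=green. Each edge has distinct colors on its endpoints.

4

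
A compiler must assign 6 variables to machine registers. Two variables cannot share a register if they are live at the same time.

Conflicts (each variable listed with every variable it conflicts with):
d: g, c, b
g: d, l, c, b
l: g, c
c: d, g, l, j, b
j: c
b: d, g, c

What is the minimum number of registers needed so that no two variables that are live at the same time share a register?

d, g, c, b are mutually in conflict, so at least 4 registers are needed.
4 registers suffice: register 1 → {c}; register 2 → {g, j}; register 3 → {l, b}; register 4 → {d}. Every pair that conflicts lands in different registers.

4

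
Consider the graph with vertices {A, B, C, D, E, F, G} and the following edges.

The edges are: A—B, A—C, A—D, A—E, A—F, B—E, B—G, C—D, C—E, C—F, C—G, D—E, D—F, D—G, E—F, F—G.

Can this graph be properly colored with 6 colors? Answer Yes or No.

Yes

The chromatic number is 5. A, C, D, E, F form a clique, so at least 5 colors are needed.
A valid assignment using 5 colors: A=4, B=1, C=1, D=3, E=2, F=5, G=2.
Since 6 ≥ 5, a proper 6-coloring certainly exists.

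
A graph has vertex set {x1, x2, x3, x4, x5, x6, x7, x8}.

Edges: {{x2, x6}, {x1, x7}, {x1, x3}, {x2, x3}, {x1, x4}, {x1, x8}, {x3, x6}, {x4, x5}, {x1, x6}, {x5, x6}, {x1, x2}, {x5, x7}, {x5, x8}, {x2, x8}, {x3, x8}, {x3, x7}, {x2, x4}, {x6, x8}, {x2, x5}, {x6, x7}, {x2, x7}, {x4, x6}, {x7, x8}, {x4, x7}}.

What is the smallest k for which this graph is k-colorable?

x1, x2, x3, x6, x7, x8 are pairwise adjacent (a clique of size 6), so at least 6 colors are needed.
A valid assignment using 6 colors: x1=5, x2=2, x3=6, x4=4, x5=5, x6=1, x7=3, x8=4. Each edge has distinct colors on its endpoints.

6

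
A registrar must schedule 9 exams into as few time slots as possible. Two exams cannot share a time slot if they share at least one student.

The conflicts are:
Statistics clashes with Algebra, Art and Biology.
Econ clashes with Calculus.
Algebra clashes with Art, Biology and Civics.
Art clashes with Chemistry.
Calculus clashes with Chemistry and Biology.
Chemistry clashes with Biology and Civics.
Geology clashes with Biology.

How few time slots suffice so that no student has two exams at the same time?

3

Statistics, Algebra, Art are mutually in conflict, so at least 3 time slots are needed.
A valid assignment using 3 time slots: Statistics=3, Econ=1, Algebra=2, Art=1, Calculus=3, Chemistry=2, Geology=2, Biology=1, Civics=1. Every pair that conflicts lands in different time slots.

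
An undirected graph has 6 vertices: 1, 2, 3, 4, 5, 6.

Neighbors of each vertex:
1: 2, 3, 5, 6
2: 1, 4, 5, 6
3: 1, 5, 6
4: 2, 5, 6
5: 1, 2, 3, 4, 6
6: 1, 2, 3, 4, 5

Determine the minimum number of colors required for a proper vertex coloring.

4

1, 2, 5, 6 form a clique, so at least 4 colors are needed.
One proper 4-coloring: 1=d, 2=c, 3=c, 4=d, 5=a, 6=b. Each edge has distinct colors on its endpoints.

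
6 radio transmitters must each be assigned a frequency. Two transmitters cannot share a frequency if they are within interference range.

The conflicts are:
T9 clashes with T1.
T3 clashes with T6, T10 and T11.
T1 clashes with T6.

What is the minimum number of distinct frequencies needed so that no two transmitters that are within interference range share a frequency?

T3 and T6 conflict, so at least 2 frequencies are needed.
2 frequencies suffice: frequency 1 → {T3, T1}; frequency 2 → {T9, T6, T10, T11}. Every pair that conflicts lands in different frequencies.

2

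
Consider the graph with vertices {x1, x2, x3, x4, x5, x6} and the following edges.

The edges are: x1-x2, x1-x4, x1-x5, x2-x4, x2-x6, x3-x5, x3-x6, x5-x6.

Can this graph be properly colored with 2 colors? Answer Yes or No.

x3, x5, x6 are mutually adjacent, so at least 3 colors are needed.
So 2 colors are not enough.

No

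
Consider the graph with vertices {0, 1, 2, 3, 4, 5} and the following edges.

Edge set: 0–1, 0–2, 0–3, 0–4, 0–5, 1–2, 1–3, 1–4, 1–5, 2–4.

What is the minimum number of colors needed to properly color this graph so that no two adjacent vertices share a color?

4

0, 1, 2, 4 are pairwise adjacent (a clique of size 4), so at least 4 colors are needed.
A valid assignment using 4 colors: 0=blue, 1=red, 2=yellow, 3=green, 4=green, 5=green. Every edge joins two different colors.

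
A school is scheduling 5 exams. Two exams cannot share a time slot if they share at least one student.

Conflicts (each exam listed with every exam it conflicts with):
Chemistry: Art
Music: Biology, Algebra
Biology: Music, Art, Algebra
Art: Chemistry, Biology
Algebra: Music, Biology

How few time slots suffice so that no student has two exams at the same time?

3

Music, Biology, Algebra pairwise conflict, so at least 3 time slots are needed.
A valid assignment using 3 time slots: Chemistry=1, Music=2, Biology=1, Art=2, Algebra=3. No two conflicting exams share a time slot.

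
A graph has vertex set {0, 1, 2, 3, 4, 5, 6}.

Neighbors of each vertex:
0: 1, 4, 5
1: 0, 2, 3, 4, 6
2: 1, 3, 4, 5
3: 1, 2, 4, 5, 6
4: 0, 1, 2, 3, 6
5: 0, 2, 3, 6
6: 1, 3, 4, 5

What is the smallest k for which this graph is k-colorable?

1, 3, 4, 6 are mutually adjacent (a clique of size 4), so at least 4 colors are needed.
4 colors suffice: color red → {0, 3}; color blue → {1, 5}; color green → {4}; color yellow → {2, 6}. No two adjacent vertices share a color.

4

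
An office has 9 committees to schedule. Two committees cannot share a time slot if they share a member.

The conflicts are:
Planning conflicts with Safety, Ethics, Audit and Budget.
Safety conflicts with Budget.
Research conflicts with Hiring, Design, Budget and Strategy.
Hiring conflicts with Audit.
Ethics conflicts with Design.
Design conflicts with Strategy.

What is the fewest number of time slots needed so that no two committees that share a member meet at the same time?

Research, Design, Strategy are mutually in conflict, so at least 3 time slots are needed.
3 time slots suffice: Planning=1, Safety=3, Research=1, Hiring=3, Ethics=3, Audit=2, Design=2, Budget=2, Strategy=3. No two conflicting committees share a time slot.

3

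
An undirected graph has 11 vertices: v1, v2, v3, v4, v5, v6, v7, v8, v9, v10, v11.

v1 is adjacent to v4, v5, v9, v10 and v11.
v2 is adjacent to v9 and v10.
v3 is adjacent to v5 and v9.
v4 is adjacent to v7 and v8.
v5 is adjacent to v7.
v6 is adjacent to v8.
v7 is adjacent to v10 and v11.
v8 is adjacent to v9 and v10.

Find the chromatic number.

2

v1 and v4 are adjacent, so at least 2 colors are needed.
2 colors suffice: color 1 → {v1, v2, v3, v7, v8}; color 2 → {v4, v5, v6, v9, v10, v11}. Every edge joins two different colors.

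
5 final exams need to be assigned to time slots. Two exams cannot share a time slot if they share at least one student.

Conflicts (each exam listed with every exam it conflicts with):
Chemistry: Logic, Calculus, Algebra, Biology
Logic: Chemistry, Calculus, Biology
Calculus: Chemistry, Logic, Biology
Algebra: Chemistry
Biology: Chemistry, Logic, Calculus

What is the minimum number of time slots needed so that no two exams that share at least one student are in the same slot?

Chemistry, Logic, Calculus, Biology pairwise conflict, so at least 4 time slots are needed.
A valid assignment using 4 time slots: Chemistry=1, Logic=3, Calculus=2, Algebra=2, Biology=4. No two conflicting exams share a time slot.

4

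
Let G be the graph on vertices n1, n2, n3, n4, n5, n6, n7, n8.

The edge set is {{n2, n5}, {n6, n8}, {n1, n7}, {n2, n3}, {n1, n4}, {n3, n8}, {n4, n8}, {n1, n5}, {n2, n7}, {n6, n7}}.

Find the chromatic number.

3

The cycle n4-n1-n7-n6-n8-n4 has odd length 5, so it cannot be 2-colored; at least 3 colors are needed.
3 colors suffice: color red → {n5, n7, n8}; color blue → {n1, n2, n6}; color green → {n3, n4}. Every edge joins two different colors.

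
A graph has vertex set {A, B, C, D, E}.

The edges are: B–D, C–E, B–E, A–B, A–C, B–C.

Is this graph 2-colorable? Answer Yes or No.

No

B, C, E are mutually adjacent, so at least 3 colors are needed.
So 2 colors are not enough.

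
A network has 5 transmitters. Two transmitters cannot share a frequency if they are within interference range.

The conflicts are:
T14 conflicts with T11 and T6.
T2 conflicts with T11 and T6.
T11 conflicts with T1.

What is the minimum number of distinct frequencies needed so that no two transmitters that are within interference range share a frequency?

T14 and T11 conflict, so at least 2 frequencies are needed.
Using 2 frequencies: T14=2, T2=2, T11=1, T6=1, T1=2. Each listed conflict is separated.

2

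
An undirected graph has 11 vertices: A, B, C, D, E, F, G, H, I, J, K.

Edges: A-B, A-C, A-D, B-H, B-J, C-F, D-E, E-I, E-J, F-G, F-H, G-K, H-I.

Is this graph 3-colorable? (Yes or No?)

The chromatic number is 3. The cycle F-H-B-A-C-F has odd length 5, so it cannot be 2-colored; at least 3 colors are needed.
3 colors suffice: A=2, B=1, C=3, D=3, E=1, F=1, G=2, H=2, I=3, J=2, K=1.
That is already a proper 3-coloring.

Yes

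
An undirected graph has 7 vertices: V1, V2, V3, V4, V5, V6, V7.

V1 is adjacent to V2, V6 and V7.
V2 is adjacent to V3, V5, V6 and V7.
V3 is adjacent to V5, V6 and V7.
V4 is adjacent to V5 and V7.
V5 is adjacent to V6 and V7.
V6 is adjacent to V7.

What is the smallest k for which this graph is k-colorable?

V2, V3, V5, V6, V7 are mutually adjacent (a clique of size 5), so at least 5 colors are needed.
5 colors suffice: color red → {V7}; color blue → {V2, V4}; color green → {V6}; color yellow → {V1, V5}; color purple → {V3}. No two adjacent vertices share a color.

5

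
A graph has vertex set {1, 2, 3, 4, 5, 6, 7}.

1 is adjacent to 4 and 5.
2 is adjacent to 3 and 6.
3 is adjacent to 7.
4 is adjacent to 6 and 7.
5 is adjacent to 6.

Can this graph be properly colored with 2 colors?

The cycle 7-4-6-2-3-7 has odd length 5, so it cannot be 2-colored; at least 3 colors are needed.
So 2 colors are not enough.

No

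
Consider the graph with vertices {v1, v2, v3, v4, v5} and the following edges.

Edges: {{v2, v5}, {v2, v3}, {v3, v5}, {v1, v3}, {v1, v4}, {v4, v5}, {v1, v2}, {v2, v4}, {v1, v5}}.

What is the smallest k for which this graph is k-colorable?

4

v1, v2, v3, v5 are mutually adjacent (a clique of size 4), so at least 4 colors are needed.
4 colors suffice: color 1 → {v5}; color 2 → {v2}; color 3 → {v1}; color 4 → {v3, v4}. No two adjacent vertices share a color.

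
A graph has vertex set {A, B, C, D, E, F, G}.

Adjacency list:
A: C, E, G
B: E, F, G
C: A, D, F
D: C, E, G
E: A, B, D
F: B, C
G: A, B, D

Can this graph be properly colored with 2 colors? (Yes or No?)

The cycle B-E-A-C-F-B has odd length 5, so it cannot be 2-colored; at least 3 colors are needed.
So 2 colors are not enough.

No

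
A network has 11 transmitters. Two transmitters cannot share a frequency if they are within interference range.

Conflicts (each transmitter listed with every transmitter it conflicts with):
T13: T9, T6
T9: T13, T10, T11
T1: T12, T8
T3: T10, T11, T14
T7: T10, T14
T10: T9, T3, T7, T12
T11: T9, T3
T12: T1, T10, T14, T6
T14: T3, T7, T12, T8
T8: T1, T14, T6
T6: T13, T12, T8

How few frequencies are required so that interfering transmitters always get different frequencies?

3

The cycle T10-T9-T13-T6-T12-T10 has odd length 5, so it cannot be 2-colored; at least 3 frequencies are needed.
3 frequencies suffice: frequency 1 → {T1, T10, T11, T14, T6}; frequency 2 → {T9, T3, T7, T12, T8}; frequency 3 → {T13}. Every pair that conflicts lands in different frequencies.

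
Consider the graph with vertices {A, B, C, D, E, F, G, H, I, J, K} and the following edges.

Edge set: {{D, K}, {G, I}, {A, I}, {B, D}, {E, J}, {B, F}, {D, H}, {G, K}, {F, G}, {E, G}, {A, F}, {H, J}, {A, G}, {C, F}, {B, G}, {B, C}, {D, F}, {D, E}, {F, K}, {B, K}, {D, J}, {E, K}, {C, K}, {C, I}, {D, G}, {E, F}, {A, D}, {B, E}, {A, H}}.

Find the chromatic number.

6

B, D, E, F, G, K are mutually adjacent (a clique of size 6), so at least 6 colors are needed.
6 colors suffice: color 1 → {C, D}; color 2 → {G, J}; color 3 → {F, H, I}; color 4 → {A, B}; color 5 → {K}; color 6 → {E}. Every edge joins two different colors.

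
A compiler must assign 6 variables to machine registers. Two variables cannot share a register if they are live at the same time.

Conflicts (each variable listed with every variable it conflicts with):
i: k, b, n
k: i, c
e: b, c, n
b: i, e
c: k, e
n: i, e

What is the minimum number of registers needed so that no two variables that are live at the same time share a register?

The cycle e-n-i-k-c-e has odd length 5, so it cannot be 2-colored; at least 3 registers are needed.
Using 3 registers: i=1, k=2, e=1, b=2, c=3, n=2. Each listed conflict is separated.

3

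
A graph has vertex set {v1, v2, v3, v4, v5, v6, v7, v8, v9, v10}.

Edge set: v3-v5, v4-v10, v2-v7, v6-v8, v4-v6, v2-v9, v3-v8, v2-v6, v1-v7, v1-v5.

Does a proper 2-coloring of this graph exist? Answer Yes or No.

No

The cycle v1-v7-v2-v6-v8-v3-v5-v1 has odd length 7, so it cannot be 2-colored; at least 3 colors are needed.
So 2 colors are not enough.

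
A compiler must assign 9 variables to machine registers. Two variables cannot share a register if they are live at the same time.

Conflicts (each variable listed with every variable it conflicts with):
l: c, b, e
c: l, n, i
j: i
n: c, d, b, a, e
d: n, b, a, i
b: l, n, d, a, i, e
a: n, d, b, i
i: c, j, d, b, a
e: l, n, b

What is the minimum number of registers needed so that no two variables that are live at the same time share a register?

4

d, b, a, i pairwise conflict, so at least 4 registers are needed.
A valid assignment using 4 registers: l=2, c=1, j=1, n=2, d=4, b=1, a=3, i=2, e=3. No two conflicting variables share a register.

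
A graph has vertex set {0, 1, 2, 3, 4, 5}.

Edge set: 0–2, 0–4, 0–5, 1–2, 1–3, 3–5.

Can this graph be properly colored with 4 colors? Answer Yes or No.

The chromatic number is 3. The cycle 0-5-3-1-2-0 has odd length 5, so it cannot be 2-colored; at least 3 colors are needed.
One proper 3-coloring: 0=a, 1=c, 2=b, 3=a, 4=b, 5=b.
Since 4 ≥ 3, a proper 4-coloring certainly exists.

Yes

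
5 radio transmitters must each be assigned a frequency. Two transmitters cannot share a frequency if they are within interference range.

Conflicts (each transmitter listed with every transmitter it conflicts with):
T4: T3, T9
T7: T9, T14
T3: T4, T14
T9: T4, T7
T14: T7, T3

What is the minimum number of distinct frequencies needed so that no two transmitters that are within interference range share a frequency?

3

The cycle T7-T14-T3-T4-T9-T7 has odd length 5, so it cannot be 2-colored; at least 3 frequencies are needed.
A valid assignment using 3 frequencies: T4=3, T7=1, T3=1, T9=2, T14=2. No two conflicting transmitters share a frequency.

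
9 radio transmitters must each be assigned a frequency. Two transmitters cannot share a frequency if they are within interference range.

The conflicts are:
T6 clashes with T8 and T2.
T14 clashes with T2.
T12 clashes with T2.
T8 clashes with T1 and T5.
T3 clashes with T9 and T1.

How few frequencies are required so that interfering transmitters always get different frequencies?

T14 and T2 conflict, so at least 2 frequencies are needed.
2 frequencies suffice: frequency 1 → {T8, T3, T2}; frequency 2 → {T6, T14, T12, T9, T1, T5}. Every pair that conflicts lands in different frequencies.

2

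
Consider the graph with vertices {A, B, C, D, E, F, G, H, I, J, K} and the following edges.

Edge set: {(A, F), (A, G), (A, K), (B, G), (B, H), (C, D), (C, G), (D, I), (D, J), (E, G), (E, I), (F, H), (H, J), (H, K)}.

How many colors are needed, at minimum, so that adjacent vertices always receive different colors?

The cycle A-G-B-H-K-A has odd length 5, so it cannot be 2-colored; at least 3 colors are needed.
3 colors suffice: color 1 → {D, G, H}; color 2 → {A, B, C, I, J}; color 3 → {E, F, K}. Each edge has distinct colors on its endpoints.

3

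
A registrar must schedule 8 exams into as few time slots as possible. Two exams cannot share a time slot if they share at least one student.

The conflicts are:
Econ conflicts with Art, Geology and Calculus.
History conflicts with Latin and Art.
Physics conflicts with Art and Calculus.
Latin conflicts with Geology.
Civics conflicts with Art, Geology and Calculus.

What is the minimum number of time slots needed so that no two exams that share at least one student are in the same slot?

3

The cycle Geology-Civics-Art-History-Latin-Geology has odd length 5, so it cannot be 2-colored; at least 3 time slots are needed.
A valid assignment using 3 time slots: Econ=2, History=3, Physics=2, Latin=2, Civics=2, Art=1, Geology=1, Calculus=1. Each listed conflict is separated.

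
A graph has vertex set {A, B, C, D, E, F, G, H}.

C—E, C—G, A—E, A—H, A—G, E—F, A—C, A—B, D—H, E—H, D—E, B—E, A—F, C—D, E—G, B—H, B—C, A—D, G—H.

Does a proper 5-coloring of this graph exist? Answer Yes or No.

Yes

The chromatic number is 4. A, E, G, H form a clique, so at least 4 colors are needed.
4 colors suffice: color 1 → {E}; color 2 → {A}; color 3 → {C, F, H}; color 4 → {B, D, G}.
Since 5 ≥ 4, a proper 5-coloring certainly exists.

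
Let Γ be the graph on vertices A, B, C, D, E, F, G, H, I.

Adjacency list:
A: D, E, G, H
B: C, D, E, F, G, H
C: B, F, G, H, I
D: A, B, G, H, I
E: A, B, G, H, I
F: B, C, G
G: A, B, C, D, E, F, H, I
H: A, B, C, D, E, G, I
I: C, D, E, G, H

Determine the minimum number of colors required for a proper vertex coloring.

4

B, C, F, G are pairwise adjacent (a clique of size 4), so at least 4 colors are needed.
4 colors suffice: color 1 → {G}; color 2 → {F, H}; color 3 → {A, B, I}; color 4 → {C, D, E}. Every edge joins two different colors.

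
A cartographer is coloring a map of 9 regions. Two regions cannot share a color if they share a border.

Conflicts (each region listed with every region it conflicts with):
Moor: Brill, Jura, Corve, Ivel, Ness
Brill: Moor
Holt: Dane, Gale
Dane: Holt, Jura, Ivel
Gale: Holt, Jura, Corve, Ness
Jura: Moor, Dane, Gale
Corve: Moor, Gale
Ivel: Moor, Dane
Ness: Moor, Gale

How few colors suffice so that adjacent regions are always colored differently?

Dane and Jura conflict, so at least 2 colors are needed.
2 colors suffice: Moor=1, Brill=2, Holt=2, Dane=1, Gale=1, Jura=2, Corve=2, Ivel=2, Ness=2. Every pair that conflicts lands in different colors.

2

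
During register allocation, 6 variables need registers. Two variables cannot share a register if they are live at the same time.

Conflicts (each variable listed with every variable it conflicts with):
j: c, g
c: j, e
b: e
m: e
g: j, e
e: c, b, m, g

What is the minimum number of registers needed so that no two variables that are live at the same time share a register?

2

g and e conflict, so at least 2 registers are needed.
2 registers suffice: register 1 → {j, e}; register 2 → {c, b, m, g}. No two conflicting variables share a register.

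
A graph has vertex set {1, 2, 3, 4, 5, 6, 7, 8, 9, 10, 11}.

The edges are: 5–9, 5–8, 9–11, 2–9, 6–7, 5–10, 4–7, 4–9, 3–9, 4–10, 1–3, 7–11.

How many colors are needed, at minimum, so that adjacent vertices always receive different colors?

2

2 and 9 are adjacent, so at least 2 colors are needed.
2 colors suffice: color a → {1, 7, 8, 9, 10}; color b → {2, 3, 4, 5, 6, 11}. Every edge joins two different colors.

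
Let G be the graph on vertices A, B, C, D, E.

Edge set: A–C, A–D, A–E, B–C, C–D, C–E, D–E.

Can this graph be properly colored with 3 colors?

A, C, D, E are mutually adjacent (a clique of size 4), so at least 4 colors are needed.
So 3 colors are not enough.

No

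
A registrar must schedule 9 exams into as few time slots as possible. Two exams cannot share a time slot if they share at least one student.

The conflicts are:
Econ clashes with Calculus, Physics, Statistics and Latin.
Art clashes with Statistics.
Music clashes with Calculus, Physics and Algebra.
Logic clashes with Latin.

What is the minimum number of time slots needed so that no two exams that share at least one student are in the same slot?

Logic and Latin conflict, so at least 2 time slots are needed.
A valid assignment using 2 time slots: Econ=1, Art=1, Music=1, Calculus=2, Logic=1, Physics=2, Statistics=2, Latin=2, Algebra=2. Each listed conflict is separated.

2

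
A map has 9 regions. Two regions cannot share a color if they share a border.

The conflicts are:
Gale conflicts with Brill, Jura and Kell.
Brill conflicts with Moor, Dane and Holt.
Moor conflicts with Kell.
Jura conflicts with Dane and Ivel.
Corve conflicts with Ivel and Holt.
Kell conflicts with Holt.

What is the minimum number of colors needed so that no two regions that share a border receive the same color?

2

Jura and Dane conflict, so at least 2 colors are needed.
2 colors suffice: color 1 → {Brill, Jura, Corve, Kell}; color 2 → {Gale, Moor, Dane, Ivel, Holt}. Every pair that conflicts lands in different colors.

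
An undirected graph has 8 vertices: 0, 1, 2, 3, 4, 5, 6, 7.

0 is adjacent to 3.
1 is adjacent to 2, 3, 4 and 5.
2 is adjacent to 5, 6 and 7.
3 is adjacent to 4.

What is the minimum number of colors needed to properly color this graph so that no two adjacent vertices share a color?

1, 3, 4 form a triangle, so at least 3 colors are needed.
3 colors suffice: color red → {2, 3}; color blue → {0, 1, 6, 7}; color green → {4, 5}. Every edge joins two different colors.

3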